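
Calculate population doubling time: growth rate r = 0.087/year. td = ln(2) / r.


td = ln(2) / 0.087 = 0.693147 / 0.087 = 7.96721 ≈ 8.0 years

8.0 years


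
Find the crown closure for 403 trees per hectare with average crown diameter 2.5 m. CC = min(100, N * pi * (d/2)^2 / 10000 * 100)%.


(d/2)^2 = (2.5/2)^2 = 1.25^2 = 1.5625
Crown area = 3.141593 * 1.5625 = 4.90874 m^2
N * area / 10000 * 100 = 403 * 4.90874 / 10000 * 100 = 19.7822
CC = min(100, 19.7822) = 19.7822 ≈ 19.8%

19.8%


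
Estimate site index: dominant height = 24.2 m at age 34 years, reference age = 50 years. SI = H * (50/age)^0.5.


50/34 = 1.47059
(1.47059)^0.5 = 1.21268
SI = 24.2 * 1.21268 = 29.3469 ≈ 29.3 m

29.3 m


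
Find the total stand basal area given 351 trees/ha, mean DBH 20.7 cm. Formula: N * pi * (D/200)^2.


(D/200)^2 = (20.7/200)^2 = 0.1035^2 = 0.01071225
Individual BA = 3.141593 * 0.01071225 = 0.0336535 m^2
Stand BA = 351 * 0.0336535 = 11.8124 ≈ 11.81 m^2/ha

11.81 m^2/ha


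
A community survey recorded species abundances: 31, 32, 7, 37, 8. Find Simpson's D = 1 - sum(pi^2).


Total N = 31 + 32 + 7 + 37 + 8 = 115
Per-species terms:
  p = 31/115 = 0.269565; p^2 = 0.269565^2 = 0.072665
  p = 32/115 = 0.278261; p^2 = 0.278261^2 = 0.077429
  p = 7/115 = 0.060870; p^2 = 0.060870^2 = 0.003705
  p = 37/115 = 0.321739; p^2 = 0.321739^2 = 0.103516
  p = 8/115 = 0.069565; p^2 = 0.069565^2 = 0.004839
sum(p^2) = 0.072665 + 0.077429 + 0.003705 + 0.103516 + 0.004839 = 0.262154
D = 1 - 0.262154 = 0.737846 ≈ 0.7378

0.7378


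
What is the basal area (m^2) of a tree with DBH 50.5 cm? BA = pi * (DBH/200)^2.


D/200 = 50.5/200 = 0.2525 m
(D/200)^2 = 0.2525^2 = 0.06375625
BA = 3.141593 * 0.06375625 = 0.200296 ≈ 0.2003 m^2

0.2003 m^2


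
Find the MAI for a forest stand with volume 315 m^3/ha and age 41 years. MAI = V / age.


MAI = 315 / 41 = 7.6829 ≈ 7.68 m^3/ha/yr

7.68 m^3/ha/yr


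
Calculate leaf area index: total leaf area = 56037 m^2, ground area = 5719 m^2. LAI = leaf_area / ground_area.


LAI = 56037 / 5719 = 9.7984 ≈ 9.80

9.80


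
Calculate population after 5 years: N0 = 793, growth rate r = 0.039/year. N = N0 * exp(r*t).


r*t = 0.039 * 5 = 0.195
exp(0.195) = 1.21531
N = 793 * 1.21531 = 963.741 ≈ 964

964


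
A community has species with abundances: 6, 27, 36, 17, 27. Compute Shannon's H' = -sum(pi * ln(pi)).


Total N = 6 + 27 + 36 + 17 + 27 = 113
Per-species terms:
  p = 6/113 = 0.053097; ln(p) = -2.935635; p*ln(p) = 0.053097 * (-2.935635) = -0.155873
  p = 27/113 = 0.238938; ln(p) = -1.431551; p*ln(p) = 0.238938 * (-1.431551) = -0.342052
  p = 36/113 = 0.318584; ln(p) = -1.143869; p*ln(p) = 0.318584 * (-1.143869) = -0.364418
  p = 17/113 = 0.150442; ln(p) = -1.894178; p*ln(p) = 0.150442 * (-1.894178) = -0.284964
  p = 27/113 = 0.238938; ln(p) = -1.431551; p*ln(p) = 0.238938 * (-1.431551) = -0.342052
sum(p*ln(p)) = (-0.155873) + (-0.342052) + (-0.364418) + (-0.284964) + (-0.342052) = -1.489359
H' = -(-1.489359) = 1.489359 ≈ 1.4894

1.4894


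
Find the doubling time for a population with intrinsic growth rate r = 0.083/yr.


td = ln(2) / 0.083 = 0.693147 / 0.083 = 8.35117 ≈ 8.4 years

8.4 years


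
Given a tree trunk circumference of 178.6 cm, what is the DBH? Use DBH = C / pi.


DBH = C / pi = 178.6 / 3.141593 = 56.8501 ≈ 56.85 cm

56.85 cm


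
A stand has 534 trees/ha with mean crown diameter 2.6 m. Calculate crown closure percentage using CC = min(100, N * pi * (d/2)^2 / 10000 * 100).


(d/2)^2 = (2.6/2)^2 = 1.3^2 = 1.69
Crown area = 3.141593 * 1.69 = 5.30929 m^2
N * area / 10000 * 100 = 534 * 5.30929 / 10000 * 100 = 28.3516
CC = min(100, 28.3516) = 28.3516 ≈ 28.4%

28.4%


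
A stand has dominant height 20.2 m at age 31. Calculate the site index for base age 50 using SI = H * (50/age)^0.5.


50/31 = 1.61290
(1.61290)^0.5 = 1.27000
SI = 20.2 * 1.27000 = 25.6540 ≈ 25.7 m

25.7 m


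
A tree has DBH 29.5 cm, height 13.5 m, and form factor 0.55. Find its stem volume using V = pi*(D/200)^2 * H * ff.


(D/200)^2 = (29.5/200)^2 = 0.1475^2 = 0.02175625
BA = 3.141593 * 0.02175625 = 0.0683493 m^2
V = 0.0683493 * 13.5 * 0.55 = 0.507494 ≈ 0.507 m^3

0.507 m^3


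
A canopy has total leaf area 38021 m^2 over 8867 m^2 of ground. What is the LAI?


LAI = 38021 / 8867 = 4.2879 ≈ 4.29

4.29


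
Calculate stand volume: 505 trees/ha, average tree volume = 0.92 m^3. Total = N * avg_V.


V_stand = 505 * 0.92 = 464.6 m^3/ha

464.6 m^3/ha


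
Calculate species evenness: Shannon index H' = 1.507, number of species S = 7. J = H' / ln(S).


ln(7) = 1.94591
J = H' / ln(S) = 1.507 / 1.94591 = 0.774445 ≈ 0.7744

0.7744


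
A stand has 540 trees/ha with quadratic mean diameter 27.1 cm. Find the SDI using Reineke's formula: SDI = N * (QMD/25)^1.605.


QMD/25 = 27.1/25 = 1.084
(1.084)^1.605 = exp(1.605 * ln(1.084)) = exp(1.605 * 0.0806579) = exp(0.129456) = 1.13821
SDI = 540 * 1.13821 = 614.633 ≈ 615

615


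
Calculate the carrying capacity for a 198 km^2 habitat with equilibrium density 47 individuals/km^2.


K = 47 * 198 = 9306 individuals

9306 individuals


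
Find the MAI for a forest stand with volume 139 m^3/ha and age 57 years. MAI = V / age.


MAI = 139 / 57 = 2.4386 ≈ 2.44 m^3/ha/yr

2.44 m^3/ha/yr


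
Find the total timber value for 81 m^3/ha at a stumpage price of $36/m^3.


Value = 81 * 36 = $2916/ha

$2916/ha


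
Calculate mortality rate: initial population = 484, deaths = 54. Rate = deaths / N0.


Mortality rate = 54 / 484 = 0.111570 ≈ 0.1116

0.1116


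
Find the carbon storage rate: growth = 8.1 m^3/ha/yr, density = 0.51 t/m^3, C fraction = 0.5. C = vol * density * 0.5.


C = 8.1 * 0.51 * 0.5 = 2.0655 ≈ 2.07 t C/ha/yr

2.07 t C/ha/yr


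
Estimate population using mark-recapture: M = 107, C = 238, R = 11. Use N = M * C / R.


N = M * C / R = 107 * 238 / 11 = 25466 / 11 = 2315.09 ≈ 2315

2315 individuals


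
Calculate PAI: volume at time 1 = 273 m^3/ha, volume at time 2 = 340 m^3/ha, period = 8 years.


PAI = (V2 - V1) / period = (340 - 273) / 8 = 67 / 8 = 8.3750 ≈ 8.38 m^3/ha/yr

8.38 m^3/ha/yr


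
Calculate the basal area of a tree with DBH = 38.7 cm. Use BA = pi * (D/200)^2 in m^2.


D/200 = 38.7/200 = 0.1935 m
(D/200)^2 = 0.1935^2 = 0.03744225
BA = 3.141593 * 0.03744225 = 0.117628 ≈ 0.1176 m^2

0.1176 m^2


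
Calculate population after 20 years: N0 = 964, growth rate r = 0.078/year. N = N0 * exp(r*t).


r*t = 0.078 * 20 = 1.56
exp(1.56) = 4.75882
N = 964 * 4.75882 = 4587.50 ≈ 4588

4588


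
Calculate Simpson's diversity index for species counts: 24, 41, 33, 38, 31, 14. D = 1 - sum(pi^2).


Total N = 24 + 41 + 33 + 38 + 31 + 14 = 181
Per-species terms:
  p = 24/181 = 0.132597; p^2 = 0.132597^2 = 0.017582
  p = 41/181 = 0.226519; p^2 = 0.226519^2 = 0.051311
  p = 33/181 = 0.182320; p^2 = 0.182320^2 = 0.033241
  p = 38/181 = 0.209945; p^2 = 0.209945^2 = 0.044077
  p = 31/181 = 0.171271; p^2 = 0.171271^2 = 0.029334
  p = 14/181 = 0.077348; p^2 = 0.077348^2 = 0.005983
sum(p^2) = 0.017582 + 0.051311 + 0.033241 + 0.044077 + 0.029334 + 0.005983 = 0.181528
D = 1 - 0.181528 = 0.818472 ≈ 0.8185

0.8185


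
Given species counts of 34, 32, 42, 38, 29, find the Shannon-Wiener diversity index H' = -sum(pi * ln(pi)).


Total N = 34 + 32 + 42 + 38 + 29 = 175
Per-species terms:
  p = 34/175 = 0.194286; ln(p) = -1.638424; p*ln(p) = 0.194286 * (-1.638424) = -0.318323
  p = 32/175 = 0.182857; ln(p) = -1.699051; p*ln(p) = 0.182857 * (-1.699051) = -0.310683
  p = 42/175 = 0.240000; ln(p) = -1.427116; p*ln(p) = 0.240000 * (-1.427116) = -0.342508
  p = 38/175 = 0.217143; ln(p) = -1.527199; p*ln(p) = 0.217143 * (-1.527199) = -0.331621
  p = 29/175 = 0.165714; ln(p) = -1.797492; p*ln(p) = 0.165714 * (-1.797492) = -0.297870
sum(p*ln(p)) = (-0.318323) + (-0.310683) + (-0.342508) + (-0.331621) + (-0.297870) = -1.601005
H' = -(-1.601005) = 1.601005 ≈ 1.6010

1.6010


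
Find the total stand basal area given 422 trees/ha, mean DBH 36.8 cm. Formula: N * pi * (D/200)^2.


(D/200)^2 = (36.8/200)^2 = 0.184^2 = 0.033856
Individual BA = 3.141593 * 0.033856 = 0.106362 m^2
Stand BA = 422 * 0.106362 = 44.8848 ≈ 44.88 m^2/ha

44.88 m^2/ha


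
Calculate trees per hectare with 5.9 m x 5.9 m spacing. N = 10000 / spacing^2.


N = 10000 / 5.9^2 = 10000 / 34.81 = 287.274 ≈ 287 trees/ha

287 trees/ha


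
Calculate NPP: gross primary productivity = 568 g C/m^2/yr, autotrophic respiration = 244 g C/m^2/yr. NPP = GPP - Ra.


NPP = GPP - Ra = 568 - 244 = 324 g C/m^2/yr

324 g C/m^2/yr


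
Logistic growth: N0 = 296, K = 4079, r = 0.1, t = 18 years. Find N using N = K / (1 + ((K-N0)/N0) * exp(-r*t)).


(K - N0)/N0 = (4079 - 296)/296 = 3783/296 = 12.7804
r*t = 0.1 * 18 = 1.8; exp(-1.8) = 0.165299
12.7804 * 0.165299 = 2.11259
1 + 2.11259 = 3.11259
N = 4079 / 3.11259 = 1310.48 ≈ 1310

1310


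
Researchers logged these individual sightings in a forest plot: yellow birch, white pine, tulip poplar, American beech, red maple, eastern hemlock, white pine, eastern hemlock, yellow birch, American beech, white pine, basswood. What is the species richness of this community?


Total individuals logged = 12
Distinct species (count of individuals): yellow birch (2), white pine (3), tulip poplar (1), American beech (2), red maple (1), eastern hemlock (2), basswood (1)
Species richness = number of distinct species = 7

7


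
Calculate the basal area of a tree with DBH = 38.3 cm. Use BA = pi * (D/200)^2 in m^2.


D/200 = 38.3/200 = 0.1915 m
(D/200)^2 = 0.1915^2 = 0.03667225
BA = 3.141593 * 0.03667225 = 0.115209 ≈ 0.1152 m^2

0.1152 m^2


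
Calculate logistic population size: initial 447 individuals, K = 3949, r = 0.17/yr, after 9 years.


(K - N0)/N0 = (3949 - 447)/447 = 3502/447 = 7.83445
r*t = 0.17 * 9 = 1.53; exp(-1.53) = 0.216536
7.83445 * 0.216536 = 1.69644
1 + 1.69644 = 2.69644
N = 3949 / 2.69644 = 1464.52 ≈ 1465

1465


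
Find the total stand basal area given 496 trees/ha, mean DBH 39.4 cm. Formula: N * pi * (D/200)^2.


(D/200)^2 = (39.4/200)^2 = 0.197^2 = 0.038809
Individual BA = 3.141593 * 0.038809 = 0.121922 m^2
Stand BA = 496 * 0.121922 = 60.4733 ≈ 60.47 m^2/ha

60.47 m^2/ha


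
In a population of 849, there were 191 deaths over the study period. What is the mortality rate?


Mortality rate = 191 / 849 = 0.224971 ≈ 0.2250

0.2250


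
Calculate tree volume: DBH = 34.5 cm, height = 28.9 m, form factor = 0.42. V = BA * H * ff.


(D/200)^2 = (34.5/200)^2 = 0.1725^2 = 0.02975625
BA = 3.141593 * 0.02975625 = 0.0934820 m^2
V = 0.0934820 * 28.9 * 0.42 = 1.13468 ≈ 1.135 m^3

1.135 m^3


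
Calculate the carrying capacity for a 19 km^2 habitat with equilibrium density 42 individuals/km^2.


K = 42 * 19 = 798 individuals

798 individuals


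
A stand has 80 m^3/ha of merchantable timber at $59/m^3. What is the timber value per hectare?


Value = 80 * 59 = $4720/ha

$4720/ha


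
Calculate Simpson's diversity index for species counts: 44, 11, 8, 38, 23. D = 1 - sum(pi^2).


Total N = 44 + 11 + 8 + 38 + 23 = 124
Per-species terms:
  p = 44/124 = 0.354839; p^2 = 0.354839^2 = 0.125911
  p = 11/124 = 0.088710; p^2 = 0.088710^2 = 0.007869
  p = 8/124 = 0.064516; p^2 = 0.064516^2 = 0.004162
  p = 38/124 = 0.306452; p^2 = 0.306452^2 = 0.093913
  p = 23/124 = 0.185484; p^2 = 0.185484^2 = 0.034404
sum(p^2) = 0.125911 + 0.007869 + 0.004162 + 0.093913 + 0.034404 = 0.266259
D = 1 - 0.266259 = 0.733741 ≈ 0.7337

0.7337


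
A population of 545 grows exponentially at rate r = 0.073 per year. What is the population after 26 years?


r*t = 0.073 * 26 = 1.898
exp(1.898) = 6.67254
N = 545 * 6.67254 = 3636.53 ≈ 3637

3637


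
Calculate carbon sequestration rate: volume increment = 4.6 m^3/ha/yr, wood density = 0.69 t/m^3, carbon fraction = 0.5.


C = 4.6 * 0.69 * 0.5 = 1.587 ≈ 1.59 t C/ha/yr

1.59 t C/ha/yr


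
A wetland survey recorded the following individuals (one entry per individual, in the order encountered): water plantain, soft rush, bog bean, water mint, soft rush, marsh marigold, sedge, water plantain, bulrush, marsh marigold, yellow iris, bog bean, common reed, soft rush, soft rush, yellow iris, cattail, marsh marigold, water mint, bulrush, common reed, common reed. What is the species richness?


Total individuals logged = 22
Distinct species (count of individuals): water plantain (2), soft rush (4), bog bean (2), water mint (2), marsh marigold (3), sedge (1), bulrush (2), yellow iris (2), common reed (3), cattail (1)
Species richness = number of distinct species = 10

10


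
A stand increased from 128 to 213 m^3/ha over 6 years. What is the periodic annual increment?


PAI = (V2 - V1) / period = (213 - 128) / 6 = 85 / 6 = 14.1667 ≈ 14.17 m^3/ha/yr

14.17 m^3/ha/yr


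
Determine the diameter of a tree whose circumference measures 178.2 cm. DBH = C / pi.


DBH = C / pi = 178.2 / 3.141593 = 56.7228 ≈ 56.72 cm

56.72 cm


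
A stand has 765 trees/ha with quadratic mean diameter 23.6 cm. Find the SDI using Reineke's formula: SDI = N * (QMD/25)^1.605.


QMD/25 = 23.6/25 = 0.944
(0.944)^1.605 = exp(1.605 * ln(0.944)) = exp(1.605 * (-0.0576291)) = exp(-0.0924947) = 0.911654
SDI = 765 * 0.911654 = 697.415 ≈ 697

697


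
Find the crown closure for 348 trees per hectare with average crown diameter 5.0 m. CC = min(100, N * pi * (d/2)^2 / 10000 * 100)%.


(d/2)^2 = (5.0/2)^2 = 2.5^2 = 6.25
Crown area = 3.141593 * 6.25 = 19.6350 m^2
N * area / 10000 * 100 = 348 * 19.6350 / 10000 * 100 = 68.3298
CC = min(100, 68.3298) = 68.3298 ≈ 68.3%

68.3%


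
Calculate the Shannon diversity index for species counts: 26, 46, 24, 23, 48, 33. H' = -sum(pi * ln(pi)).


Total N = 26 + 46 + 24 + 23 + 48 + 33 = 200
Per-species terms:
  p = 26/200 = 0.130000; ln(p) = -2.040221; p*ln(p) = 0.130000 * (-2.040221) = -0.265229
  p = 46/200 = 0.230000; ln(p) = -1.469676; p*ln(p) = 0.230000 * (-1.469676) = -0.338025
  p = 24/200 = 0.120000; ln(p) = -2.120264; p*ln(p) = 0.120000 * (-2.120264) = -0.254432
  p = 23/200 = 0.115000; ln(p) = -2.162823; p*ln(p) = 0.115000 * (-2.162823) = -0.248725
  p = 48/200 = 0.240000; ln(p) = -1.427116; p*ln(p) = 0.240000 * (-1.427116) = -0.342508
  p = 33/200 = 0.165000; ln(p) = -1.801810; p*ln(p) = 0.165000 * (-1.801810) = -0.297299
sum(p*ln(p)) = (-0.265229) + (-0.338025) + (-0.254432) + (-0.248725) + (-0.342508) + (-0.297299) = -1.746218
H' = -(-1.746218) = 1.746218 ≈ 1.7462

1.7462


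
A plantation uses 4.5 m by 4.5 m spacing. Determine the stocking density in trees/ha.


N = 10000 / 4.5^2 = 10000 / 20.25 = 493.827 ≈ 494 trees/ha

494 trees/ha


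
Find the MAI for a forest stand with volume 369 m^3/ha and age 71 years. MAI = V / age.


MAI = 369 / 71 = 5.1972 ≈ 5.20 m^3/ha/yr

5.20 m^3/ha/yr


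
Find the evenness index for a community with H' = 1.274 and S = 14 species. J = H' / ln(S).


ln(14) = 2.63906
J = H' / ln(S) = 1.274 / 2.63906 = 0.482748 ≈ 0.4827

0.4827


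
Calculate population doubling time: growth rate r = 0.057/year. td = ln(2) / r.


td = ln(2) / 0.057 = 0.693147 / 0.057 = 12.1605 ≈ 12.2 years

12.2 years


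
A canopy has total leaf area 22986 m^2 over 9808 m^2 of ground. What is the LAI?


LAI = 22986 / 9808 = 2.3436 ≈ 2.34

2.34


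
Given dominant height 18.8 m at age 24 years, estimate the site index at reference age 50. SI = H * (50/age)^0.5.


50/24 = 2.08333
(2.08333)^0.5 = 1.44337
SI = 18.8 * 1.44337 = 27.1354 ≈ 27.1 m

27.1 m


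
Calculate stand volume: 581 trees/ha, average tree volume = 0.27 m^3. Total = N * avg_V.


V_stand = 581 * 0.27 = 156.87 ≈ 156.9 m^3/ha

156.9 m^3/ha


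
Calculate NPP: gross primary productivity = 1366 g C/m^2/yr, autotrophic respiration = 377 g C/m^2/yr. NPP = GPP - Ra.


NPP = GPP - Ra = 1366 - 377 = 989 g C/m^2/yr

989 g C/m^2/yr


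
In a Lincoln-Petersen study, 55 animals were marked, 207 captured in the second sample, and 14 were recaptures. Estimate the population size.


N = M * C / R = 55 * 207 / 14 = 11385 / 14 = 813.21 ≈ 813

813 individuals


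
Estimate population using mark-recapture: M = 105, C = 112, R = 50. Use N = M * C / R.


N = M * C / R = 105 * 112 / 50 = 11760 / 50 = 235.20 ≈ 235

235 individuals


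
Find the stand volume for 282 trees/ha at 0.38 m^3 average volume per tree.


V_stand = 282 * 0.38 = 107.16 ≈ 107.2 m^3/ha

107.2 m^3/ha


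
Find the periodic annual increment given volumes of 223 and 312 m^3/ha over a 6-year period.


PAI = (V2 - V1) / period = (312 - 223) / 6 = 89 / 6 = 14.8333 ≈ 14.83 m^3/ha/yr

14.83 m^3/ha/yr


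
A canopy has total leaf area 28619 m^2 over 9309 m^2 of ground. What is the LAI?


LAI = 28619 / 9309 = 3.0743 ≈ 3.07

3.07


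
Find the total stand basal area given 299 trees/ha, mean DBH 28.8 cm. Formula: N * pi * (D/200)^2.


(D/200)^2 = (28.8/200)^2 = 0.144^2 = 0.020736
Individual BA = 3.141593 * 0.020736 = 0.0651441 m^2
Stand BA = 299 * 0.0651441 = 19.4781 ≈ 19.48 m^2/ha

19.48 m^2/ha


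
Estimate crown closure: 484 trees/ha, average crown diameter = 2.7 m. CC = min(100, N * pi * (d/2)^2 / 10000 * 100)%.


(d/2)^2 = (2.7/2)^2 = 1.35^2 = 1.8225
Crown area = 3.141593 * 1.8225 = 5.72555 m^2
N * area / 10000 * 100 = 484 * 5.72555 / 10000 * 100 = 27.7117
CC = min(100, 27.7117) = 27.7117 ≈ 27.7%

27.7%


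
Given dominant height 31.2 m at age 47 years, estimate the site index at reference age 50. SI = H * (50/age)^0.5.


50/47 = 1.06383
(1.06383)^0.5 = 1.03142
SI = 31.2 * 1.03142 = 32.1803 ≈ 32.2 m

32.2 m


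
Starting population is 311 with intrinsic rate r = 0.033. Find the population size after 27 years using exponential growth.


r*t = 0.033 * 27 = 0.891
exp(0.891) = 2.43757
N = 311 * 2.43757 = 758.084 ≈ 758

758


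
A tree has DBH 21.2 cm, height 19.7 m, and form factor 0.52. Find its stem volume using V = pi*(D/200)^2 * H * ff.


(D/200)^2 = (21.2/200)^2 = 0.106^2 = 0.011236
BA = 3.141593 * 0.011236 = 0.0352989 m^2
V = 0.0352989 * 19.7 * 0.52 = 0.361602 ≈ 0.362 m^3

0.362 m^3


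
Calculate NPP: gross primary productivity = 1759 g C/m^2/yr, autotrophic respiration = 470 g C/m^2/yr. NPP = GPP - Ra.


NPP = GPP - Ra = 1759 - 470 = 1289 g C/m^2/yr

1289 g C/m^2/yr


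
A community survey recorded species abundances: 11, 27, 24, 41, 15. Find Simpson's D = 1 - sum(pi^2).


Total N = 11 + 27 + 24 + 41 + 15 = 118
Per-species terms:
  p = 11/118 = 0.093220; p^2 = 0.093220^2 = 0.008690
  p = 27/118 = 0.228814; p^2 = 0.228814^2 = 0.052356
  p = 24/118 = 0.203390; p^2 = 0.203390^2 = 0.041367
  p = 41/118 = 0.347458; p^2 = 0.347458^2 = 0.120727
  p = 15/118 = 0.127119; p^2 = 0.127119^2 = 0.016159
sum(p^2) = 0.008690 + 0.052356 + 0.041367 + 0.120727 + 0.016159 = 0.239299
D = 1 - 0.239299 = 0.760701 ≈ 0.7607

0.7607


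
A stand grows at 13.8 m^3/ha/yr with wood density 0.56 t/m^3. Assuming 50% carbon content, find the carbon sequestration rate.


C = 13.8 * 0.56 * 0.5 = 3.864 ≈ 3.86 t C/ha/yr

3.86 t C/ha/yr


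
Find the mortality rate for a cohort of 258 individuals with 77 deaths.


Mortality rate = 77 / 258 = 0.2984496 ≈ 0.2984

0.2984


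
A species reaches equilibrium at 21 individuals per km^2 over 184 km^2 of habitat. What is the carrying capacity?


K = 21 * 184 = 3864 individuals

3864 individuals


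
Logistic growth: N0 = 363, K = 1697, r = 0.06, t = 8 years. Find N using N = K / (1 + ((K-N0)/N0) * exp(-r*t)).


(K - N0)/N0 = (1697 - 363)/363 = 1334/363 = 3.67493
r*t = 0.06 * 8 = 0.48; exp(-0.48) = 0.618783
3.67493 * 0.618783 = 2.27398
1 + 2.27398 = 3.27398
N = 1697 / 3.27398 = 518.329 ≈ 518

518


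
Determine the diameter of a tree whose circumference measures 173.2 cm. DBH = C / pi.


DBH = C / pi = 173.2 / 3.141593 = 55.1313 ≈ 55.13 cm

55.13 cm


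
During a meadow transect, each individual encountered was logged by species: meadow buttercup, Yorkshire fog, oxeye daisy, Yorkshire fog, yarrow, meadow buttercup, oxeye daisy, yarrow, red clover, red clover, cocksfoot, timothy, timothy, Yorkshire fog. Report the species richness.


Total individuals logged = 14
Distinct species (count of individuals): meadow buttercup (2), Yorkshire fog (3), oxeye daisy (2), yarrow (2), red clover (2), cocksfoot (1), timothy (2)
Species richness = number of distinct species = 7

7


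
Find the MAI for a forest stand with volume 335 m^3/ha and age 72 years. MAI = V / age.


MAI = 335 / 72 = 4.6528 ≈ 4.65 m^3/ha/yr

4.65 m^3/ha/yr


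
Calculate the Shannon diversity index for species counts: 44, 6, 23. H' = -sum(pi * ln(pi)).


Total N = 44 + 6 + 23 = 73
Per-species terms:
  p = 44/73 = 0.602740; ln(p) = -0.506269; p*ln(p) = 0.602740 * (-0.506269) = -0.305149
  p = 6/73 = 0.082192; ln(p) = -2.498697; p*ln(p) = 0.082192 * (-2.498697) = -0.205373
  p = 23/73 = 0.315068; ln(p) = -1.154967; p*ln(p) = 0.315068 * (-1.154967) = -0.363893
sum(p*ln(p)) = (-0.305149) + (-0.205373) + (-0.363893) = -0.874415
H' = -(-0.874415) = 0.874415 ≈ 0.8744

0.8744


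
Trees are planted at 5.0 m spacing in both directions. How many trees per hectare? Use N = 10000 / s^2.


N = 10000 / 5.0^2 = 10000 / 25 = 400.000 ≈ 400 trees/ha

400 trees/ha


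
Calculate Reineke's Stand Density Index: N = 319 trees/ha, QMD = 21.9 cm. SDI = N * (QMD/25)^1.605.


QMD/25 = 21.9/25 = 0.876
(0.876)^1.605 = exp(1.605 * ln(0.876)) = exp(1.605 * (-0.132389)) = exp(-0.212484) = 0.808573
SDI = 319 * 0.808573 = 257.935 ≈ 258

258


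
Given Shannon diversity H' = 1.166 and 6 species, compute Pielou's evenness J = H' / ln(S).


ln(6) = 1.79176
J = H' / ln(S) = 1.166 / 1.79176 = 0.650757 ≈ 0.6508

0.6508


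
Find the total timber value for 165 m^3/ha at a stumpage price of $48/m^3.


Value = 165 * 48 = $7920/ha

$7920/ha


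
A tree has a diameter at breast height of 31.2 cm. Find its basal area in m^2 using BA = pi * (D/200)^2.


D/200 = 31.2/200 = 0.156 m
(D/200)^2 = 0.156^2 = 0.024336
BA = 3.141593 * 0.024336 = 0.0764538 ≈ 0.0765 m^2

0.0765 m^2


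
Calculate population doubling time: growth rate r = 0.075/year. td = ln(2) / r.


td = ln(2) / 0.075 = 0.693147 / 0.075 = 9.24196 ≈ 9.2 years

9.2 years


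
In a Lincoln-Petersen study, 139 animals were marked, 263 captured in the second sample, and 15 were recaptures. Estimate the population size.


N = M * C / R = 139 * 263 / 15 = 36557 / 15 = 2437.13 ≈ 2437

2437 individuals


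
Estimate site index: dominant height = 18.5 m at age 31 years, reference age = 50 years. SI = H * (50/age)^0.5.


50/31 = 1.61290
(1.61290)^0.5 = 1.27000
SI = 18.5 * 1.27000 = 23.4950 ≈ 23.5 m

23.5 m


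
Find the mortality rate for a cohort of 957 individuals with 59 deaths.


Mortality rate = 59 / 957 = 0.061651 ≈ 0.0617

0.0617


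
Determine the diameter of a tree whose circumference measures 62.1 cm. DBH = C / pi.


DBH = C / pi = 62.1 / 3.141593 = 19.7670 ≈ 19.77 cm

19.77 cm


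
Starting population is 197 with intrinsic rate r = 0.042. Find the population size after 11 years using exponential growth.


r*t = 0.042 * 11 = 0.462
exp(0.462) = 1.58725
N = 197 * 1.58725 = 312.688 ≈ 313

313


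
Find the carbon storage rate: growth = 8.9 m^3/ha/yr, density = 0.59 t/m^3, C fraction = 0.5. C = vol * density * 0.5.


C = 8.9 * 0.59 * 0.5 = 2.6255 ≈ 2.63 t C/ha/yr

2.63 t C/ha/yr


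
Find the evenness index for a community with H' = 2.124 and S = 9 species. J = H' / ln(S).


ln(9) = 2.19722
J = H' / ln(S) = 2.124 / 2.19722 = 0.966676 ≈ 0.9667

0.9667


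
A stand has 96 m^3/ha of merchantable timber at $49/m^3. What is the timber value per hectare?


Value = 96 * 49 = $4704/ha

$4704/ha


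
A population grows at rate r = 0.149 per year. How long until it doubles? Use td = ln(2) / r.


td = ln(2) / 0.149 = 0.693147 / 0.149 = 4.65199 ≈ 4.7 years

4.7 years


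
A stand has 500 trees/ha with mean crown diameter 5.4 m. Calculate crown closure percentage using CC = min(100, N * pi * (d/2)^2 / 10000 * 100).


(d/2)^2 = (5.4/2)^2 = 2.7^2 = 7.29
Crown area = 3.141593 * 7.29 = 22.9022 m^2
N * area / 10000 * 100 = 500 * 22.9022 / 10000 * 100 = 114.511
CC = min(100, 114.511) = 100%

100%


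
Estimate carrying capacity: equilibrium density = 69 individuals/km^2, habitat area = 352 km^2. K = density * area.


K = 69 * 352 = 24288 individuals

24288 individuals


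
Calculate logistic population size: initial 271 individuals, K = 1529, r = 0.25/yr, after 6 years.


(K - N0)/N0 = (1529 - 271)/271 = 1258/271 = 4.64207
r*t = 0.25 * 6 = 1.5; exp(-1.5) = 0.223130
4.64207 * 0.223130 = 1.03579
1 + 1.03579 = 2.03579
N = 1529 / 2.03579 = 751.060 ≈ 751

751


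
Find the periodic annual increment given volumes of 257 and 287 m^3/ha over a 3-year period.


PAI = (V2 - V1) / period = (287 - 257) / 3 = 30 / 3 = 10.00 m^3/ha/yr

10.00 m^3/ha/yr


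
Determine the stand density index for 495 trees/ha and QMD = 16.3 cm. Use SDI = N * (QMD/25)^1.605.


QMD/25 = 16.3/25 = 0.652
(0.652)^1.605 = exp(1.605 * ln(0.652)) = exp(1.605 * (-0.427711)) = exp(-0.686476) = 0.503347
SDI = 495 * 0.503347 = 249.157 ≈ 249

249


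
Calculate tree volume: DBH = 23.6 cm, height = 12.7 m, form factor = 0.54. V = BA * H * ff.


(D/200)^2 = (23.6/200)^2 = 0.118^2 = 0.013924
BA = 3.141593 * 0.013924 = 0.0437435 m^2
V = 0.0437435 * 12.7 * 0.54 = 0.299993 ≈ 0.300 m^3

0.300 m^3


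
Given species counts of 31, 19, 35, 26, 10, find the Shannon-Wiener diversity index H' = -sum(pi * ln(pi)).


Total N = 31 + 19 + 35 + 26 + 10 = 121
Per-species terms:
  p = 31/121 = 0.256198; ln(p) = -1.361805; p*ln(p) = 0.256198 * (-1.361805) = -0.348892
  p = 19/121 = 0.157025; ln(p) = -1.851350; p*ln(p) = 0.157025 * (-1.851350) = -0.290708
  p = 35/121 = 0.289256; ln(p) = -1.240443; p*ln(p) = 0.289256 * (-1.240443) = -0.358806
  p = 26/121 = 0.214876; ln(p) = -1.537694; p*ln(p) = 0.214876 * (-1.537694) = -0.330414
  p = 10/121 = 0.082645; ln(p) = -2.493201; p*ln(p) = 0.082645 * (-2.493201) = -0.206051
sum(p*ln(p)) = (-0.348892) + (-0.290708) + (-0.358806) + (-0.330414) + (-0.206051) = -1.534871
H' = -(-1.534871) = 1.534871 ≈ 1.5349

1.5349


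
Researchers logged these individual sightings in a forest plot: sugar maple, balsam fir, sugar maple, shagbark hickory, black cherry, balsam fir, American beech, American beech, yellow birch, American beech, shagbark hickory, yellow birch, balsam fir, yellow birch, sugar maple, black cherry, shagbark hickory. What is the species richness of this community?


Total individuals logged = 17
Distinct species (count of individuals): sugar maple (3), balsam fir (3), shagbark hickory (3), black cherry (2), American beech (3), yellow birch (3)
Species richness = number of distinct species = 6

6


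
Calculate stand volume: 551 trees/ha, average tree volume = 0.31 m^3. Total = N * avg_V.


V_stand = 551 * 0.31 = 170.81 ≈ 170.8 m^3/ha

170.8 m^3/ha


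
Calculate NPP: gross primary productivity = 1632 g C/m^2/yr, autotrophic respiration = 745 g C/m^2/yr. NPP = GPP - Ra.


NPP = GPP - Ra = 1632 - 745 = 887 g C/m^2/yr

887 g C/m^2/yr


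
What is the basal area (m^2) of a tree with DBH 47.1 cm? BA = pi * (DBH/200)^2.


D/200 = 47.1/200 = 0.2355 m
(D/200)^2 = 0.2355^2 = 0.05546025
BA = 3.141593 * 0.05546025 = 0.174234 ≈ 0.1742 m^2

0.1742 m^2


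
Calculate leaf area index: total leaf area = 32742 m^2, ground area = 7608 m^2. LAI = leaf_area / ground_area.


LAI = 32742 / 7608 = 4.3036 ≈ 4.30

4.30


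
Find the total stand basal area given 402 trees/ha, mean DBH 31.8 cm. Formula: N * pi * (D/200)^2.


(D/200)^2 = (31.8/200)^2 = 0.159^2 = 0.025281
Individual BA = 3.141593 * 0.025281 = 0.0794226 m^2
Stand BA = 402 * 0.0794226 = 31.9279 ≈ 31.93 m^2/ha

31.93 m^2/ha


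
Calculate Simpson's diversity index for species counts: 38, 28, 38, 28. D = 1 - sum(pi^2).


Total N = 38 + 28 + 38 + 28 = 132
Per-species terms:
  p = 38/132 = 0.287879; p^2 = 0.287879^2 = 0.082874
  p = 28/132 = 0.212121; p^2 = 0.212121^2 = 0.044995
  p = 38/132 = 0.287879; p^2 = 0.287879^2 = 0.082874
  p = 28/132 = 0.212121; p^2 = 0.212121^2 = 0.044995
sum(p^2) = 0.082874 + 0.044995 + 0.082874 + 0.044995 = 0.255738
D = 1 - 0.255738 = 0.744262 ≈ 0.7443

0.7443


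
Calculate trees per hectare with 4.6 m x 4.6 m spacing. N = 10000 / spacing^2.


N = 10000 / 4.6^2 = 10000 / 21.16 = 472.590 ≈ 473 trees/ha

473 trees/ha


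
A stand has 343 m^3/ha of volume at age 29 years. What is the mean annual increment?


MAI = 343 / 29 = 11.8276 ≈ 11.83 m^3/ha/yr

11.83 m^3/ha/yr


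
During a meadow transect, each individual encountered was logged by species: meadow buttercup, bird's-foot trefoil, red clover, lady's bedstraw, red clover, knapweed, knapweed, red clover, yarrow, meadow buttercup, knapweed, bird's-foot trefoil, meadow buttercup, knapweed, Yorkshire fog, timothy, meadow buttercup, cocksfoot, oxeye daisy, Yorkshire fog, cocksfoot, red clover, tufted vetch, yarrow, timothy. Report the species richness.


Total individuals logged = 25
Distinct species (count of individuals): meadow buttercup (4), bird's-foot trefoil (2), red clover (4), lady's bedstraw (1), knapweed (4), yarrow (2), Yorkshire fog (2), timothy (2), cocksfoot (2), oxeye daisy (1), tufted vetch (1)
Species richness = number of distinct species = 11

11


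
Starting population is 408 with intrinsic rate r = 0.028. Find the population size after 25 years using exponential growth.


r*t = 0.028 * 25 = 0.7
exp(0.7) = 2.01375
N = 408 * 2.01375 = 821.610 ≈ 822

822


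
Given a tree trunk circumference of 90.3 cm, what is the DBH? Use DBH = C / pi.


DBH = C / pi = 90.3 / 3.141593 = 28.7434 ≈ 28.74 cm

28.74 cm


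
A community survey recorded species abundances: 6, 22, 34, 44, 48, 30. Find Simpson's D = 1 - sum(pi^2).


Total N = 6 + 22 + 34 + 44 + 48 + 30 = 184
Per-species terms:
  p = 6/184 = 0.032609; p^2 = 0.032609^2 = 0.001063
  p = 22/184 = 0.119565; p^2 = 0.119565^2 = 0.014296
  p = 34/184 = 0.184783; p^2 = 0.184783^2 = 0.034145
  p = 44/184 = 0.239130; p^2 = 0.239130^2 = 0.057183
  p = 48/184 = 0.260870; p^2 = 0.260870^2 = 0.068053
  p = 30/184 = 0.163043; p^2 = 0.163043^2 = 0.026583
sum(p^2) = 0.001063 + 0.014296 + 0.034145 + 0.057183 + 0.068053 + 0.026583 = 0.201323
D = 1 - 0.201323 = 0.798677 ≈ 0.7987

0.7987


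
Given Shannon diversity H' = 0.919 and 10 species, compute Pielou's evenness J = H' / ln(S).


ln(10) = 2.30259
J = H' / ln(S) = 0.919 / 2.30259 = 0.399116 ≈ 0.3991

0.3991


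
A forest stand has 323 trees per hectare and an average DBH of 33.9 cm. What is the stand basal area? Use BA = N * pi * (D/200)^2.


(D/200)^2 = (33.9/200)^2 = 0.1695^2 = 0.02873025
Individual BA = 3.141593 * 0.02873025 = 0.0902588 m^2
Stand BA = 323 * 0.0902588 = 29.1536 ≈ 29.15 m^2/ha

29.15 m^2/ha


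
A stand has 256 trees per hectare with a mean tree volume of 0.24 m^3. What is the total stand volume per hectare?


V_stand = 256 * 0.24 = 61.44 ≈ 61.4 m^3/ha

61.4 m^3/ha


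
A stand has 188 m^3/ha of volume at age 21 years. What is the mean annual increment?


MAI = 188 / 21 = 8.9524 ≈ 8.95 m^3/ha/yr

8.95 m^3/ha/yr


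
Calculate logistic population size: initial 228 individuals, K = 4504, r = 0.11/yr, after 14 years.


(K - N0)/N0 = (4504 - 228)/228 = 4276/228 = 18.7544
r*t = 0.11 * 14 = 1.54; exp(-1.54) = 0.214381
18.7544 * 0.214381 = 4.02059
1 + 4.02059 = 5.02059
N = 4504 / 5.02059 = 897.106 ≈ 897

897


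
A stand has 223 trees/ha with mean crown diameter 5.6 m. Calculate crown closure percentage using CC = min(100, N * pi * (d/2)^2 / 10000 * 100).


(d/2)^2 = (5.6/2)^2 = 2.8^2 = 7.84
Crown area = 3.141593 * 7.84 = 24.6301 m^2
N * area / 10000 * 100 = 223 * 24.6301 / 10000 * 100 = 54.9251
CC = min(100, 54.9251) = 54.9251 ≈ 54.9%

54.9%


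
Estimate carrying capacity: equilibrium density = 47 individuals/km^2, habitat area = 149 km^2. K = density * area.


K = 47 * 149 = 7003 individuals

7003 individuals


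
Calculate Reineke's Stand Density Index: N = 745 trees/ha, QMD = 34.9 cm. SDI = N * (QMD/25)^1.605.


QMD/25 = 34.9/25 = 1.396
(1.396)^1.605 = exp(1.605 * ln(1.396)) = exp(1.605 * 0.333611) = exp(0.535446) = 1.70821
SDI = 745 * 1.70821 = 1272.62 ≈ 1273

1273


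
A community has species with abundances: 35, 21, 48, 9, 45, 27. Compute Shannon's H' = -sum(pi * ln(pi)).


Total N = 35 + 21 + 48 + 9 + 45 + 27 = 185
Per-species terms:
  p = 35/185 = 0.189189; ln(p) = -1.665009; p*ln(p) = 0.189189 * (-1.665009) = -0.315001
  p = 21/185 = 0.113514; ln(p) = -2.175829; p*ln(p) = 0.113514 * (-2.175829) = -0.246987
  p = 48/185 = 0.259459; ln(p) = -1.349157; p*ln(p) = 0.259459 * (-1.349157) = -0.350051
  p = 9/185 = 0.048649; ln(p) = -3.023124; p*ln(p) = 0.048649 * (-3.023124) = -0.147072
  p = 45/185 = 0.243243; ln(p) = -1.413694; p*ln(p) = 0.243243 * (-1.413694) = -0.343871
  p = 27/185 = 0.145946; ln(p) = -1.924519; p*ln(p) = 0.145946 * (-1.924519) = -0.280876
sum(p*ln(p)) = (-0.315001) + (-0.246987) + (-0.350051) + (-0.147072) + (-0.343871) + (-0.280876) = -1.683858
H' = -(-1.683858) = 1.683858 ≈ 1.6839

1.6839


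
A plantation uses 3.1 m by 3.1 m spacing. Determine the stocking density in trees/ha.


N = 10000 / 3.1^2 = 10000 / 9.61 = 1040.58 ≈ 1041 trees/ha

1041 trees/ha


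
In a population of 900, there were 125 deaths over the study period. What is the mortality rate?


Mortality rate = 125 / 900 = 0.138889 ≈ 0.1389

0.1389


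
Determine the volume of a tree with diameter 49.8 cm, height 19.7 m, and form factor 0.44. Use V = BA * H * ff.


(D/200)^2 = (49.8/200)^2 = 0.249^2 = 0.062001
BA = 3.141593 * 0.062001 = 0.194782 m^2
V = 0.194782 * 19.7 * 0.44 = 1.68837 ≈ 1.688 m^3

1.688 m^3


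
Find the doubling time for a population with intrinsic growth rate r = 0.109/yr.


td = ln(2) / 0.109 = 0.693147 / 0.109 = 6.35915 ≈ 6.4 years

6.4 years


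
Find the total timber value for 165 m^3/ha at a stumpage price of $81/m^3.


Value = 165 * 81 = $13365/ha

$13365/ha


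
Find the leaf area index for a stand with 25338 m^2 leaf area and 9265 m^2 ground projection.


LAI = 25338 / 9265 = 2.7348 ≈ 2.73

2.73


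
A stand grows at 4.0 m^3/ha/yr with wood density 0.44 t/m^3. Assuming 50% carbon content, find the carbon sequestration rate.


C = 4.0 * 0.44 * 0.5 = 0.88 t C/ha/yr

0.88 t C/ha/yr


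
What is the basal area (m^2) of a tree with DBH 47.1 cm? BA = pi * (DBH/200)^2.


D/200 = 47.1/200 = 0.2355 m
(D/200)^2 = 0.2355^2 = 0.05546025
BA = 3.141593 * 0.05546025 = 0.174234 ≈ 0.1742 m^2

0.1742 m^2


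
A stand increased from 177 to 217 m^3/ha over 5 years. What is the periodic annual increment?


PAI = (V2 - V1) / period = (217 - 177) / 5 = 40 / 5 = 8.00 m^3/ha/yr

8.00 m^3/ha/yr


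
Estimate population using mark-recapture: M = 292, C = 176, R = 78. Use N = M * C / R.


N = M * C / R = 292 * 176 / 78 = 51392 / 78 = 658.87 ≈ 659

659 individuals


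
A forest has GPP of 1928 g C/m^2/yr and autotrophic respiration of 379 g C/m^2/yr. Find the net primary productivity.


NPP = GPP - Ra = 1928 - 379 = 1549 g C/m^2/yr

1549 g C/m^2/yr


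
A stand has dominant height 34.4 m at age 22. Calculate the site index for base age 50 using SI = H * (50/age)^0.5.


50/22 = 2.27273
(2.27273)^0.5 = 1.50756
SI = 34.4 * 1.50756 = 51.8601 ≈ 51.9 m

51.9 m


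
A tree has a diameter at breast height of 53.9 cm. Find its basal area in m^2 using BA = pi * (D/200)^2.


D/200 = 53.9/200 = 0.2695 m
(D/200)^2 = 0.2695^2 = 0.07263025
BA = 3.141593 * 0.07263025 = 0.228175 ≈ 0.2282 m^2

0.2282 m^2


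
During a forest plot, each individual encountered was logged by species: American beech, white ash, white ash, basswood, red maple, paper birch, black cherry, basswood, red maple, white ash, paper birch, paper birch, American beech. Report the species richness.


Total individuals logged = 13
Distinct species (count of individuals): American beech (2), white ash (3), basswood (2), red maple (2), paper birch (3), black cherry (1)
Species richness = number of distinct species = 6

6


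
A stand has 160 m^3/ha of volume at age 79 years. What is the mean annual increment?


MAI = 160 / 79 = 2.0253 ≈ 2.03 m^3/ha/yr

2.03 m^3/ha/yr


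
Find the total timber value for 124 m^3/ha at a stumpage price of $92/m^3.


Value = 124 * 92 = $11408/ha

$11408/ha


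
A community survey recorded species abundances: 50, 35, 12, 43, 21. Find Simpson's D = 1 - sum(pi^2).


Total N = 50 + 35 + 12 + 43 + 21 = 161
Per-species terms:
  p = 50/161 = 0.310559; p^2 = 0.310559^2 = 0.096447
  p = 35/161 = 0.217391; p^2 = 0.217391^2 = 0.047259
  p = 12/161 = 0.074534; p^2 = 0.074534^2 = 0.005555
  p = 43/161 = 0.267081; p^2 = 0.267081^2 = 0.071332
  p = 21/161 = 0.130435; p^2 = 0.130435^2 = 0.017013
sum(p^2) = 0.096447 + 0.047259 + 0.005555 + 0.071332 + 0.017013 = 0.237606
D = 1 - 0.237606 = 0.762394 ≈ 0.7624

0.7624


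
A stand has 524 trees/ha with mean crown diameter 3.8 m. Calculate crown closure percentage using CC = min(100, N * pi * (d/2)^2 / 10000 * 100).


(d/2)^2 = (3.8/2)^2 = 1.9^2 = 3.61
Crown area = 3.141593 * 3.61 = 11.3412 m^2
N * area / 10000 * 100 = 524 * 11.3412 / 10000 * 100 = 59.4279
CC = min(100, 59.4279) = 59.4279 ≈ 59.4%

59.4%


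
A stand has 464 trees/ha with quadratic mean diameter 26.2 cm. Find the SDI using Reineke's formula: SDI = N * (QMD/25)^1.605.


QMD/25 = 26.2/25 = 1.048
(1.048)^1.605 = exp(1.605 * ln(1.048)) = exp(1.605 * 0.0468836) = exp(0.0752482) = 1.07815
SDI = 464 * 1.07815 = 500.262 ≈ 500

500


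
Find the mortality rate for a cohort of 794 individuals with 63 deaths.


Mortality rate = 63 / 794 = 0.079345 ≈ 0.0793

0.0793


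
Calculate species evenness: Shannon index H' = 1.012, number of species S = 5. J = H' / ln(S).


ln(5) = 1.60944
J = H' / ln(S) = 1.012 / 1.60944 = 0.628790 ≈ 0.6288

0.6288


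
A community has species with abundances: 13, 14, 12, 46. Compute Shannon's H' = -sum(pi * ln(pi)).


Total N = 13 + 14 + 12 + 46 = 85
Per-species terms:
  p = 13/85 = 0.152941; ln(p) = -1.877703; p*ln(p) = 0.152941 * (-1.877703) = -0.287178
  p = 14/85 = 0.164706; ln(p) = -1.803593; p*ln(p) = 0.164706 * (-1.803593) = -0.297063
  p = 12/85 = 0.141176; ln(p) = -1.957748; p*ln(p) = 0.141176 * (-1.957748) = -0.276387
  p = 46/85 = 0.541176; ln(p) = -0.614011; p*ln(p) = 0.541176 * (-0.614011) = -0.332288
sum(p*ln(p)) = (-0.287178) + (-0.297063) + (-0.276387) + (-0.332288) = -1.192916
H' = -(-1.192916) = 1.192916 ≈ 1.1929

1.1929


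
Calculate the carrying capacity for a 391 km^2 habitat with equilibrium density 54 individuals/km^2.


K = 54 * 391 = 21114 individuals

21114 individuals


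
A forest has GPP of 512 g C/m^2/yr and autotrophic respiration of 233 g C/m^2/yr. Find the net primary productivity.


NPP = GPP - Ra = 512 - 233 = 279 g C/m^2/yr

279 g C/m^2/yr


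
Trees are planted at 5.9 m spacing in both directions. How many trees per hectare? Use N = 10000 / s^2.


N = 10000 / 5.9^2 = 10000 / 34.81 = 287.274 ≈ 287 trees/ha

287 trees/ha


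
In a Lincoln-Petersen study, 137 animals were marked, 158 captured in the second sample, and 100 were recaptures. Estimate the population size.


N = M * C / R = 137 * 158 / 100 = 21646 / 100 = 216.46 ≈ 216

216 individuals


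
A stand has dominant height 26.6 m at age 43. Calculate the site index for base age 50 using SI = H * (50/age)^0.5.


50/43 = 1.16279
(1.16279)^0.5 = 1.07833
SI = 26.6 * 1.07833 = 28.6836 ≈ 28.7 m

28.7 m


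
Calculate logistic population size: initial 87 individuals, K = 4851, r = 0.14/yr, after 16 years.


(K - N0)/N0 = (4851 - 87)/87 = 4764/87 = 54.7586
r*t = 0.14 * 16 = 2.24; exp(-2.24) = 0.106459
54.7586 * 0.106459 = 5.82955
1 + 5.82955 = 6.82955
N = 4851 / 6.82955 = 710.296 ≈ 710

710
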